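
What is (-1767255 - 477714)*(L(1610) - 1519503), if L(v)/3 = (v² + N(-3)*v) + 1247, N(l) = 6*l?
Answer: -13859536128462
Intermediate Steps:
L(v) = 3741 - 54*v + 3*v² (L(v) = 3*((v² + (6*(-3))*v) + 1247) = 3*((v² - 18*v) + 1247) = 3*(1247 + v² - 18*v) = 3741 - 54*v + 3*v²)
(-1767255 - 477714)*(L(1610) - 1519503) = (-1767255 - 477714)*((3741 - 54*1610 + 3*1610²) - 1519503) = -2244969*((3741 - 86940 + 3*2592100) - 1519503) = -2244969*((3741 - 86940 + 7776300) - 1519503) = -2244969*(7693101 - 1519503) = -2244969*6173598 = -13859536128462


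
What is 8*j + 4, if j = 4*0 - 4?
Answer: -28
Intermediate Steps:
j = -4 (j = 0 - 4 = -4)
8*j + 4 = 8*(-4) + 4 = -32 + 4 = -28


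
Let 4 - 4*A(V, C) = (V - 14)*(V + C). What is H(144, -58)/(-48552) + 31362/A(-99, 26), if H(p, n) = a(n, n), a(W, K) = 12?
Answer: -29857109/1962310 ≈ -15.215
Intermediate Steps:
H(p, n) = 12
A(V, C) = 1 - (-14 + V)*(C + V)/4 (A(V, C) = 1 - (V - 14)*(V + C)/4 = 1 - (-14 + V)*(C + V)/4)
H(144, -58)/(-48552) + 31362/A(-99, 26) = 12/(-48552) + 31362/(1 - ¼*(-99)² + (7/2)*26 + (7/2)*(-99) - ¼*26*(-99)) = 12*(-1/48552) + 31362/(1 - ¼*9801 + 91 - 693/2 + 1287/2) = -1/4046 + 31362/(1 - 9801/4 + 91 - 693/2 + 1287/2) = -1/4046 + 31362/(-8245/4) = -1/4046 + 31362*(-4/8245) = -1/4046 - 125448/8245 = -29857109/1962310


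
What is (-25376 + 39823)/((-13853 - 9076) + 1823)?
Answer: -14447/21106 ≈ -0.68450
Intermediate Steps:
(-25376 + 39823)/((-13853 - 9076) + 1823) = 14447/(-22929 + 1823) = 14447/(-21106) = 14447*(-1/21106) = -14447/21106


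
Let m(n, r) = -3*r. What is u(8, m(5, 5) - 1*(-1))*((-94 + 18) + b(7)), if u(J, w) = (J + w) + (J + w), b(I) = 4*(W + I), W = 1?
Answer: 528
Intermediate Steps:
b(I) = 4 + 4*I (b(I) = 4*(1 + I) = 4 + 4*I)
u(J, w) = 2*J + 2*w
u(8, m(5, 5) - 1*(-1))*((-94 + 18) + b(7)) = (2*8 + 2*(-3*5 - 1*(-1)))*((-94 + 18) + (4 + 4*7)) = (16 + 2*(-15 + 1))*(-76 + (4 + 28)) = (16 + 2*(-14))*(-76 + 32) = (16 - 28)*(-44) = -12*(-44) = 528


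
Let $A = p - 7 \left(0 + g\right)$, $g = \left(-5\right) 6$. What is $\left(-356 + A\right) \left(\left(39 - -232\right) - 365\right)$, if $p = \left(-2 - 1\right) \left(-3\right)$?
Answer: $12878$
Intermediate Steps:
$g = -30$
$p = 9$ ($p = \left(-3\right) \left(-3\right) = 9$)
$A = 219$ ($A = 9 - 7 \left(0 - 30\right) = 9 - -210 = 9 + 210 = 219$)
$\left(-356 + A\right) \left(\left(39 - -232\right) - 365\right) = \left(-356 + 219\right) \left(\left(39 - -232\right) - 365\right) = - 137 \left(\left(39 + 232\right) - 365\right) = - 137 \left(271 - 365\right) = \left(-137\right) \left(-94\right) = 12878$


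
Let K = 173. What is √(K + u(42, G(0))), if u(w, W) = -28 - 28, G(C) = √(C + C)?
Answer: 3*√13 ≈ 10.817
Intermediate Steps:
G(C) = √2*√C (G(C) = √(2*C) = √2*√C)
u(w, W) = -56
√(K + u(42, G(0))) = √(173 - 56) = √117 = 3*√13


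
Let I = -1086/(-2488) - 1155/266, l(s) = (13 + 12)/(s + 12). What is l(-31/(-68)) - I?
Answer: 118370311/20019692 ≈ 5.9127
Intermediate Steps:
l(s) = 25/(12 + s)
I = -92313/23636 (I = -1086*(-1/2488) - 1155*1/266 = 543/1244 - 165/38 = -92313/23636 ≈ -3.9056)
l(-31/(-68)) - I = 25/(12 - 31/(-68)) - 1*(-92313/23636) = 25/(12 - 31*(-1/68)) + 92313/23636 = 25/(12 + 31/68) + 92313/23636 = 25/(847/68) + 92313/23636 = 25*(68/847) + 92313/23636 = 1700/847 + 92313/23636 = 118370311/20019692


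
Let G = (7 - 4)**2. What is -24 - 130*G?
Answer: -1194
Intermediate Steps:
G = 9 (G = 3**2 = 9)
-24 - 130*G = -24 - 130*9 = -24 - 1170 = -1194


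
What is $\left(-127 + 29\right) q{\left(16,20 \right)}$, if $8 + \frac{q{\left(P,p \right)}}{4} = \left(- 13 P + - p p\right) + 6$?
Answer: $239120$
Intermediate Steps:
$q{\left(P,p \right)} = -8 - 52 P - 4 p^{2}$ ($q{\left(P,p \right)} = -32 + 4 \left(\left(- 13 P + - p p\right) + 6\right) = -32 + 4 \left(\left(- 13 P - p^{2}\right) + 6\right) = -32 + 4 \left(\left(- p^{2} - 13 P\right) + 6\right) = -32 + 4 \left(6 - p^{2} - 13 P\right) = -32 - \left(-24 + 4 p^{2} + 52 P\right) = -8 - 52 P - 4 p^{2}$)
$\left(-127 + 29\right) q{\left(16,20 \right)} = \left(-127 + 29\right) \left(-8 - 832 - 4 \cdot 20^{2}\right) = - 98 \left(-8 - 832 - 1600\right) = \left(-98\right) \left(-2440\right) = 239120$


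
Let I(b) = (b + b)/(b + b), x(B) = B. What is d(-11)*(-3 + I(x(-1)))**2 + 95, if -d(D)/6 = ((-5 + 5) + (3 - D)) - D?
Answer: -505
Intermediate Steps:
I(b) = 1 (I(b) = (2*b)/((2*b)) = (2*b)*(1/(2*b)) = 1)
d(D) = -18 + 12*D (d(D) = -6*(((-5 + 5) + (3 - D)) - D) = -6*((0 + (3 - D)) - D) = -6*((3 - D) - D) = -6*(3 - 2*D) = -18 + 12*D)
d(-11)*(-3 + I(x(-1)))**2 + 95 = (-18 + 12*(-11))*(-3 + 1)**2 + 95 = (-18 - 132)*(-2)**2 + 95 = -150*4 + 95 = -600 + 95 = -505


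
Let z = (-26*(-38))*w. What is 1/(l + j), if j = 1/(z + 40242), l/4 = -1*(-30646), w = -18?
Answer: 22458/2752991473 ≈ 8.1577e-6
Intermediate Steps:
z = -17784 (z = -26*(-38)*(-18) = 988*(-18) = -17784)
l = 122584 (l = 4*(-1*(-30646)) = 4*30646 = 122584)
j = 1/22458 (j = 1/(-17784 + 40242) = 1/22458 ≈ 4.4528e-5)
1/(l + j) = 1/(122584 + 1/22458) = 1/(2752991473/22458) = 22458/2752991473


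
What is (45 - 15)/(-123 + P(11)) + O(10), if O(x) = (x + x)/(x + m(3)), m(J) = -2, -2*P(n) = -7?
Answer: 1075/478 ≈ 2.2490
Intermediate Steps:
P(n) = 7/2 (P(n) = -1/2*(-7) = 7/2)
O(x) = 2*x/(-2 + x) (O(x) = (x + x)/(x - 2) = (2*x)/(-2 + x) = 2*x/(-2 + x))
(45 - 15)/(-123 + P(11)) + O(10) = (45 - 15)/(-123 + 7/2) + 2*10/(-2 + 10) = 30/(-239/2) + 2*10/8 = 30*(-2/239) + 2*10*(1/8) = -60/239 + 5/2 = 1075/478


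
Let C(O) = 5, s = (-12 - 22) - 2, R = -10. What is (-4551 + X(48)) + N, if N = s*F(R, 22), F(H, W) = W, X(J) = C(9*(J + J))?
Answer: -5338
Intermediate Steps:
s = -36 (s = -34 - 2 = -36)
X(J) = 5
N = -792 (N = -36*22 = -792)
(-4551 + X(48)) + N = (-4551 + 5) - 792 = -4546 - 792 = -5338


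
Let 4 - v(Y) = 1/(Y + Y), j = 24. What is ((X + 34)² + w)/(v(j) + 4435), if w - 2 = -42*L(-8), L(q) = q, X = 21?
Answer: 161424/213071 ≈ 0.75761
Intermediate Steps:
w = 338 (w = 2 - 42*(-8) = 2 + 336 = 338)
v(Y) = 4 - 1/(2*Y) (v(Y) = 4 - 1/(Y + Y) = 4 - 1/(2*Y))
((X + 34)² + w)/(v(j) + 4435) = ((21 + 34)² + 338)/((4 - ½/24) + 4435) = (55² + 338)/((4 - ½*1/24) + 4435) = (3025 + 338)/((4 - 1/48) + 4435) = 3363/(191/48 + 4435) = 3363/(213071/48) = 3363*(48/213071) = 161424/213071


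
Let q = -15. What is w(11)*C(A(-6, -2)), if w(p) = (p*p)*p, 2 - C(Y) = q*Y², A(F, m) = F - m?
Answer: 322102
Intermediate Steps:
C(Y) = 2 + 15*Y² (C(Y) = 2 - (-15)*Y² = 2 + 15*Y²)
w(p) = p³ (w(p) = p²*p = p³)
w(11)*C(A(-6, -2)) = 11³*(2 + 15*(-6 - 1*(-2))²) = 1331*(2 + 15*(-6 + 2)²) = 1331*(2 + 15*(-4)²) = 1331*(2 + 15*16) = 1331*(2 + 240) = 1331*242 = 322102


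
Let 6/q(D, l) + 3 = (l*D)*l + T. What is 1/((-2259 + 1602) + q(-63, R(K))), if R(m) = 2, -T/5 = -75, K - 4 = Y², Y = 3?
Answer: -20/13139 ≈ -0.0015222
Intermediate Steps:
K = 13 (K = 4 + 3² = 4 + 9 = 13)
T = 375 (T = -5*(-75) = 375)
q(D, l) = 6/(372 + D*l²) (q(D, l) = 6/(-3 + ((l*D)*l + 375)) = 6/(-3 + ((D*l)*l + 375)) = 6/(-3 + (D*l² + 375)) = 6/(-3 + (375 + D*l²)) = 6/(372 + D*l²))
1/((-2259 + 1602) + q(-63, R(K))) = 1/((-2259 + 1602) + 6/(372 - 63*2²)) = 1/(-657 + 6/(372 - 63*4)) = 1/(-657 + 6/(372 - 252)) = 1/(-657 + 6/120) = 1/(-657 + 6*(1/120)) = 1/(-657 + 1/20) = 1/(-13139/20) = -20/13139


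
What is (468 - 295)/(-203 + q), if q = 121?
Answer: -173/82 ≈ -2.1098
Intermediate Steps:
(468 - 295)/(-203 + q) = (468 - 295)/(-203 + 121) = 173/(-82) = -1/82*173 = -173/82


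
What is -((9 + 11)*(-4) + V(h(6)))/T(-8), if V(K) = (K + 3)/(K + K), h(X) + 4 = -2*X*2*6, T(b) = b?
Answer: -23535/2368 ≈ -9.9388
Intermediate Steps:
h(X) = -4 - 24*X (h(X) = -4 - 2*X*2*6 = -4 - 2*2*X*6 = -4 - 24*X)
V(K) = (3 + K)/(2*K) (V(K) = (3 + K)/((2*K)) = (3 + K)*(1/(2*K)) = (3 + K)/(2*K))
-((9 + 11)*(-4) + V(h(6)))/T(-8) = -((9 + 11)*(-4) + (3 + (-4 - 24*6))/(2*(-4 - 24*6)))/(-8) = -(20*(-4) + (3 + (-4 - 144))/(2*(-4 - 144)))*(-1)/8 = -(-80 + (½)*(3 - 148)/(-148))*(-1)/8 = -(-80 + (½)*(-1/148)*(-145))*(-1)/8 = -(-80 + 145/296)*(-1)/8 = -(-23535)*(-1)/(296*8) = -1*23535/2368 = -23535/2368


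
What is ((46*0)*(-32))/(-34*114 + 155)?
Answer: 0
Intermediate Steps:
((46*0)*(-32))/(-34*114 + 155) = (0*(-32))/(-3876 + 155) = 0/(-3721) = 0*(-1/3721) = 0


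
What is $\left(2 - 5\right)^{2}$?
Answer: $9$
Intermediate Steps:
$\left(2 - 5\right)^{2} = \left(-3\right)^{2} = 9$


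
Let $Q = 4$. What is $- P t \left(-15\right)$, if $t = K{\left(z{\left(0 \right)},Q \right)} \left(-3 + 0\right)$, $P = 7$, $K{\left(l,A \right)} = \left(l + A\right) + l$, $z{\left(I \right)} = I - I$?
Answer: $-1260$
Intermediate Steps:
$z{\left(I \right)} = 0$
$K{\left(l,A \right)} = A + 2 l$ ($K{\left(l,A \right)} = \left(A + l\right) + l = A + 2 l$)
$t = -12$ ($t = \left(4 + 2 \cdot 0\right) \left(-3 + 0\right) = \left(4 + 0\right) \left(-3\right) = 4 \left(-3\right) = -12$)
$- P t \left(-15\right) = \left(-1\right) 7 \left(-12\right) \left(-15\right) = \left(-7\right) \left(-12\right) \left(-15\right) = 84 \left(-15\right) = -1260$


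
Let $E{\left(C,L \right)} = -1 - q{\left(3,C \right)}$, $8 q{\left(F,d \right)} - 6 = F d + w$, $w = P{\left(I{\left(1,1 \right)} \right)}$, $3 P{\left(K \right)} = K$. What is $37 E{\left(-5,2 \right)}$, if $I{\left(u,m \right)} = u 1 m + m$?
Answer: $\frac{37}{24} \approx 1.5417$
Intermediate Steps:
$I{\left(u,m \right)} = m + m u$ ($I{\left(u,m \right)} = u m + m = m u + m = m + m u$)
$P{\left(K \right)} = \frac{K}{3}$
$w = \frac{2}{3}$ ($w = \frac{1 \left(1 + 1\right)}{3} = \frac{1 \cdot 2}{3} = \frac{1}{3} \cdot 2 = \frac{2}{3} \approx 0.66667$)
$q{\left(F,d \right)} = \frac{5}{6} + \frac{F d}{8}$ ($q{\left(F,d \right)} = \frac{3}{4} + \frac{F d + \frac{2}{3}}{8} = \frac{3}{4} + \frac{\frac{2}{3} + F d}{8} = \frac{3}{4} + \left(\frac{1}{12} + \frac{F d}{8}\right) = \frac{5}{6} + \frac{F d}{8}$)
$E{\left(C,L \right)} = - \frac{11}{6} - \frac{3 C}{8}$ ($E{\left(C,L \right)} = -1 - \left(\frac{5}{6} + \frac{1}{8} \cdot 3 C\right) = -1 - \left(\frac{5}{6} + \frac{3 C}{8}\right) = - \frac{11}{6} - \frac{3 C}{8}$)
$37 E{\left(-5,2 \right)} = 37 \left(- \frac{11}{6} - - \frac{15}{8}\right) = 37 \left(- \frac{11}{6} + \frac{15}{8}\right) = 37 \cdot \frac{1}{24} = \frac{37}{24}$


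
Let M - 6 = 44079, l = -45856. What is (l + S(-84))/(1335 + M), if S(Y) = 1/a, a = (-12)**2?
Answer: -6603263/6540480 ≈ -1.0096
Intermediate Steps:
a = 144
M = 44085 (M = 6 + 44079 = 44085)
S(Y) = 1/144
(l + S(-84))/(1335 + M) = (-45856 + 1/144)/(1335 + 44085) = -6603263/144/45420 = -6603263/144*1/45420 = -6603263/6540480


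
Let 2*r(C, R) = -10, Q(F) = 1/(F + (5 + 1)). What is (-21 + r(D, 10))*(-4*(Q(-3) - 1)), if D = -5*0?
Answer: -208/3 ≈ -69.333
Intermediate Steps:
Q(F) = 1/(6 + F) (Q(F) = 1/(F + 6) = 1/(6 + F))
D = 0
r(C, R) = -5 (r(C, R) = (½)*(-10) = -5)
(-21 + r(D, 10))*(-4*(Q(-3) - 1)) = (-21 - 5)*(-4*(1/(6 - 3) - 1)) = -(-104)*(1/3 - 1) = -(-104)*(⅓ - 1) = -(-104)*(-2)/3 = -26*8/3 = -208/3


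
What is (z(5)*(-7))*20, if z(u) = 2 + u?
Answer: -980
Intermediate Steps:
(z(5)*(-7))*20 = ((2 + 5)*(-7))*20 = (7*(-7))*20 = -49*20 = -980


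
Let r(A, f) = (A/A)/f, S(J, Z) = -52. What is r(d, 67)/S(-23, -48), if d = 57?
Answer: -1/3484 ≈ -0.00028703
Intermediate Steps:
r(A, f) = 1/f
r(d, 67)/S(-23, -48) = 1/(67*(-52)) = (1/67)*(-1/52) = -1/3484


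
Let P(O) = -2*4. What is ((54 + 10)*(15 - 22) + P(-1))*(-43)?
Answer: 19608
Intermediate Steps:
P(O) = -8
((54 + 10)*(15 - 22) + P(-1))*(-43) = ((54 + 10)*(15 - 22) - 8)*(-43) = (64*(-7) - 8)*(-43) = (-448 - 8)*(-43) = -456*(-43) = 19608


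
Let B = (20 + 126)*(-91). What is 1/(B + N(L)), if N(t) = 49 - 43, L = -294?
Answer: -1/13280 ≈ -7.5301e-5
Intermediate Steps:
B = -13286 (B = 146*(-91) = -13286)
N(t) = 6
1/(B + N(L)) = 1/(-13286 + 6) = 1/(-13280) = -1/13280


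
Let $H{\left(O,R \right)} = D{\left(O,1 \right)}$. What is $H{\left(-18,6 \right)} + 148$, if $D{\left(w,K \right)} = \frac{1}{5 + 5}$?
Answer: $\frac{1481}{10} \approx 148.1$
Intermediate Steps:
$D{\left(w,K \right)} = \frac{1}{10}$
$H{\left(O,R \right)} = \frac{1}{10}$
$H{\left(-18,6 \right)} + 148 = \frac{1}{10} + 148 = \frac{1481}{10}$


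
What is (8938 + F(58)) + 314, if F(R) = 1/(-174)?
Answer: 1609847/174 ≈ 9252.0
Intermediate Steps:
F(R) = -1/174
(8938 + F(58)) + 314 = (8938 - 1/174) + 314 = 1555211/174 + 314 = 1609847/174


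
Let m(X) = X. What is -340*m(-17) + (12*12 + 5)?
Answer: 5929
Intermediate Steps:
-340*m(-17) + (12*12 + 5) = -340*(-17) + (12*12 + 5) = 5780 + (144 + 5) = 5780 + 149 = 5929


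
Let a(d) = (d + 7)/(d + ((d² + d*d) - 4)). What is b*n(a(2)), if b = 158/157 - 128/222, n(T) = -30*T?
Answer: -112350/5809 ≈ -19.341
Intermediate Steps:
a(d) = (7 + d)/(-4 + d + 2*d²) (a(d) = (7 + d)/(d + ((d² + d²) - 4)) = (7 + d)/(d + (2*d² - 4)) = (7 + d)/(d + (-4 + 2*d²)) = (7 + d)/(-4 + d + 2*d²))
b = 7490/17427 (b = 158*(1/157) - 128*1/222 = 158/157 - 64/111 = 7490/17427 ≈ 0.42979)
b*n(a(2)) = 7490*(-30*(7 + 2)/(-4 + 2 + 2*2²))/17427 = 7490*(-30*9/(-4 + 2 + 2*4))/17427 = 7490*(-30*9/(-4 + 2 + 8))/17427 = 7490*(-30*9/6)/17427 = 7490*(-5*9)/17427 = 7490*(-30*3/2)/17427 = (7490/17427)*(-45) = -112350/5809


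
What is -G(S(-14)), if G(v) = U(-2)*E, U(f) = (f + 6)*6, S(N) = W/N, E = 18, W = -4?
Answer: -432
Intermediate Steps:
S(N) = -4/N
U(f) = 36 + 6*f (U(f) = (6 + f)*6 = 36 + 6*f)
G(v) = 432 (G(v) = (36 + 6*(-2))*18 = (36 - 12)*18 = 24*18 = 432)
-G(S(-14)) = -1*432 = -432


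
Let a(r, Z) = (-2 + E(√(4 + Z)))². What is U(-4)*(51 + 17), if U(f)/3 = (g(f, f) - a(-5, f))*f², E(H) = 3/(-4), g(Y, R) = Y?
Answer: -37740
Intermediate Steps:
E(H) = -¾ (E(H) = 3*(-¼) = -¾)
a(r, Z) = 121/16 (a(r, Z) = (-2 - ¾)² = (-11/4)² = 121/16)
U(f) = 3*f²*(-121/16 + f) (U(f) = 3*((f - 1*121/16)*f²) = 3*((f - 121/16)*f²) = 3*((-121/16 + f)*f²) = 3*(f²*(-121/16 + f)) = 3*f²*(-121/16 + f))
U(-4)*(51 + 17) = ((-4)²*(-363/16 + 3*(-4)))*(51 + 17) = (16*(-363/16 - 12))*68 = (16*(-555/16))*68 = -555*68 = -37740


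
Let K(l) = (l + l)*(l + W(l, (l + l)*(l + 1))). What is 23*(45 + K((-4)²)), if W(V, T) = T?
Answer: 413195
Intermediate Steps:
K(l) = 2*l*(l + 2*l*(1 + l)) (K(l) = (l + l)*(l + (l + l)*(l + 1)) = (2*l)*(l + (2*l)*(1 + l)) = (2*l)*(l + 2*l*(1 + l)) = 2*l*(l + 2*l*(1 + l)))
23*(45 + K((-4)²)) = 23*(45 + ((-4)²)²*(6 + 4*(-4)²)) = 23*(45 + 16²*(6 + 4*16)) = 23*(45 + 256*(6 + 64)) = 23*(45 + 256*70) = 23*(45 + 17920) = 23*17965 = 413195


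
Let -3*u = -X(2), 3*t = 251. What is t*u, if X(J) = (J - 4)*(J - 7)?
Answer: 2510/9 ≈ 278.89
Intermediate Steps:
t = 251/3 (t = (⅓)*251 = 251/3 ≈ 83.667)
X(J) = (-7 + J)*(-4 + J) (X(J) = (-4 + J)*(-7 + J) = (-7 + J)*(-4 + J))
u = 10/3 (u = -(-1)*(28 + 2² - 11*2)/3 = -(-1)*(28 + 4 - 22)/3 = -(-1)*10/3 = -⅓*(-10) = 10/3 ≈ 3.3333)
t*u = (251/3)*(10/3) = 2510/9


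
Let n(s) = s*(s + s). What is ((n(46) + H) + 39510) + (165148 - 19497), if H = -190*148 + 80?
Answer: 161353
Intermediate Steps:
n(s) = 2*s² (n(s) = s*(2*s) = 2*s²)
H = -28040 (H = -28120 + 80 = -28040)
((n(46) + H) + 39510) + (165148 - 19497) = ((2*46² - 28040) + 39510) + (165148 - 19497) = ((2*2116 - 28040) + 39510) + 145651 = ((4232 - 28040) + 39510) + 145651 = (-23808 + 39510) + 145651 = 15702 + 145651 = 161353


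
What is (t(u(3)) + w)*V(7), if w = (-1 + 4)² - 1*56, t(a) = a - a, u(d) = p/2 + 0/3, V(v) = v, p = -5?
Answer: -329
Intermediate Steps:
u(d) = -5/2 (u(d) = -5/2 + 0/3 = -5*½ + 0*(⅓) = -5/2 + 0 = -5/2)
t(a) = 0
w = -47 (w = 3² - 56 = 9 - 56 = -47)
(t(u(3)) + w)*V(7) = (0 - 47)*7 = -47*7 = -329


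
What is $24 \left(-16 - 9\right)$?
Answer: $-600$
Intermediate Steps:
$24 \left(-16 - 9\right) = 24 \left(-25\right) = -600$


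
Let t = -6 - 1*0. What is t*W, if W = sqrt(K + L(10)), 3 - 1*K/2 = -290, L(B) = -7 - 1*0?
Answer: -6*sqrt(579) ≈ -144.37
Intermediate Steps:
L(B) = -7 (L(B) = -7 + 0 = -7)
K = 586 (K = 6 - 2*(-290) = 6 + 580 = 586)
W = sqrt(579) (W = sqrt(586 - 7) = sqrt(579) ≈ 24.062)
t = -6 (t = -6 + 0 = -6)
t*W = -6*sqrt(579)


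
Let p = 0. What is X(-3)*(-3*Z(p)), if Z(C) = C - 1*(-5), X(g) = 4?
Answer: -60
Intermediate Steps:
Z(C) = 5 + C (Z(C) = C + 5 = 5 + C)
X(-3)*(-3*Z(p)) = 4*(-3*(5 + 0)) = 4*(-3*5) = 4*(-15) = -60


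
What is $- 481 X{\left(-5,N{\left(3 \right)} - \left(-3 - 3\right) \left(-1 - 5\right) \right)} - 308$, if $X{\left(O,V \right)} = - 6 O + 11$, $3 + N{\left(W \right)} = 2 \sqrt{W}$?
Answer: $-20029$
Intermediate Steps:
$N{\left(W \right)} = -3 + 2 \sqrt{W}$
$X{\left(O,V \right)} = 11 - 6 O$
$- 481 X{\left(-5,N{\left(3 \right)} - \left(-3 - 3\right) \left(-1 - 5\right) \right)} - 308 = - 481 \left(11 - -30\right) - 308 = - 481 \left(11 + 30\right) - 308 = \left(-481\right) 41 - 308 = -19721 - 308 = -20029$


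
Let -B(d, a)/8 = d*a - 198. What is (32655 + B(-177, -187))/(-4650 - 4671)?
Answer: 76851/3107 ≈ 24.735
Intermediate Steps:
B(d, a) = 1584 - 8*a*d (B(d, a) = -8*(d*a - 198) = -8*(a*d - 198) = -8*(-198 + a*d) = 1584 - 8*a*d)
(32655 + B(-177, -187))/(-4650 - 4671) = (32655 + (1584 - 8*(-187)*(-177)))/(-4650 - 4671) = (32655 + (1584 - 264792))/(-9321) = (32655 - 263208)*(-1/9321) = -230553*(-1/9321) = 76851/3107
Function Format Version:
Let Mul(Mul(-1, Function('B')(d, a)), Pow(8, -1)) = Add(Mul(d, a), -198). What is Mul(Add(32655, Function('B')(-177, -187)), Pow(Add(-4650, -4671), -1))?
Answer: Rational(76851, 3107) ≈ 24.735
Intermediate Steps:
Function('B')(d, a) = Add(1584, Mul(-8, a, d)) (Function('B')(d, a) = Mul(-8, Add(Mul(d, a), -198)) = Mul(-8, Add(Mul(a, d), -198)) = Mul(-8, Add(-198, Mul(a, d))) = Add(1584, Mul(-8, a, d)))
Mul(Add(32655, Function('B')(-177, -187)), Pow(Add(-4650, -4671), -1)) = Mul(Add(32655, Add(1584, Mul(-8, -187, -177))), Pow(Add(-4650, -4671), -1)) = Mul(Add(32655, Add(1584, -264792)), Pow(-9321, -1)) = Mul(Add(32655, -263208), Rational(-1, 9321)) = Mul(-230553, Rational(-1, 9321)) = Rational(76851, 3107)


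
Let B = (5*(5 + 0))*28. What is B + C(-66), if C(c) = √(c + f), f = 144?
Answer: 700 + √78 ≈ 708.83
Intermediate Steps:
C(c) = √(144 + c) (C(c) = √(c + 144) = √(144 + c))
B = 700 (B = (5*5)*28 = 25*28 = 700)
B + C(-66) = 700 + √(144 - 66) = 700 + √78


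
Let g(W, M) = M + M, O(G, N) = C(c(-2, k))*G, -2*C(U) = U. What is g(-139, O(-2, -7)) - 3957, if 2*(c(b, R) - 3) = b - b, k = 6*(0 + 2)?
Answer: -3951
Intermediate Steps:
k = 12 (k = 6*2 = 12)
c(b, R) = 3 (c(b, R) = 3 + (b - b)/2 = 3 + (½)*0 = 3 + 0 = 3)
C(U) = -U/2
O(G, N) = -3*G/2 (O(G, N) = (-½*3)*G = -3*G/2)
g(W, M) = 2*M
g(-139, O(-2, -7)) - 3957 = 2*(-3/2*(-2)) - 3957 = 2*3 - 3957 = 6 - 3957 = -3951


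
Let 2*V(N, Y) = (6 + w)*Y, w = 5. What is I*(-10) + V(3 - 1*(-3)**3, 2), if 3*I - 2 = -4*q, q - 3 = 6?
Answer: 373/3 ≈ 124.33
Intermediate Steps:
q = 9 (q = 3 + 6 = 9)
V(N, Y) = 11*Y/2 (V(N, Y) = ((6 + 5)*Y)/2 = (11*Y)/2 = 11*Y/2)
I = -34/3 (I = 2/3 + (-4*9)/3 = 2/3 + (1/3)*(-36) = 2/3 - 12 = -34/3 ≈ -11.333)
I*(-10) + V(3 - 1*(-3)**3, 2) = -34/3*(-10) + (11/2)*2 = 340/3 + 11 = 373/3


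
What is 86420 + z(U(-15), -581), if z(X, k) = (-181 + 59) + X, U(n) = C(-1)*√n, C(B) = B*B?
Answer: 86298 + I*√15 ≈ 86298.0 + 3.873*I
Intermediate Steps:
C(B) = B²
U(n) = √n (U(n) = (-1)²*√n = 1*√n = √n)
z(X, k) = -122 + X
86420 + z(U(-15), -581) = 86420 + (-122 + √(-15)) = 86420 + (-122 + I*√15) = 86298 + I*√15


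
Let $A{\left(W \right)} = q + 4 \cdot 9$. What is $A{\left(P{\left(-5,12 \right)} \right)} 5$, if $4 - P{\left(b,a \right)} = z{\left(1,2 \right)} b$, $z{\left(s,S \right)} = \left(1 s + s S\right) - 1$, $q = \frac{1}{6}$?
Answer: $\frac{1085}{6} \approx 180.83$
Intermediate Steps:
$q = \frac{1}{6} \approx 0.16667$
$z{\left(s,S \right)} = -1 + s + S s$ ($z{\left(s,S \right)} = \left(s + S s\right) - 1 = -1 + s + S s$)
$P{\left(b,a \right)} = 4 - 2 b$ ($P{\left(b,a \right)} = 4 - \left(-1 + 1 + 2 \cdot 1\right) b = 4 - \left(-1 + 1 + 2\right) b = 4 - 2 b$)
$A{\left(W \right)} = \frac{217}{6}$ ($A{\left(W \right)} = \frac{1}{6} + 4 \cdot 9 = \frac{1}{6} + 36 = \frac{217}{6}$)
$A{\left(P{\left(-5,12 \right)} \right)} 5 = \frac{217}{6} \cdot 5 = \frac{1085}{6}$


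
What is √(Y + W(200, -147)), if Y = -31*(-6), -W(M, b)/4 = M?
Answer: I*√614 ≈ 24.779*I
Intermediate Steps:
W(M, b) = -4*M
Y = 186
√(Y + W(200, -147)) = √(186 - 4*200) = √(186 - 800) = √(-614) = I*√614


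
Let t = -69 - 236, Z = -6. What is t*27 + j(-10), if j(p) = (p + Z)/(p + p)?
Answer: -41171/5 ≈ -8234.2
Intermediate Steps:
t = -305
j(p) = (-6 + p)/(2*p) (j(p) = (p - 6)/(p + p) = (-6 + p)/((2*p)) = (-6 + p)*(1/(2*p)) = (-6 + p)/(2*p))
t*27 + j(-10) = -305*27 + (½)*(-6 - 10)/(-10) = -8235 + (½)*(-⅒)*(-16) = -8235 + ⅘ = -41171/5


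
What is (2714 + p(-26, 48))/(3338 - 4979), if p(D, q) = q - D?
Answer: -2788/1641 ≈ -1.6990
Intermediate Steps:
(2714 + p(-26, 48))/(3338 - 4979) = (2714 + (48 - 1*(-26)))/(3338 - 4979) = (2714 + (48 + 26))/(-1641) = (2714 + 74)*(-1/1641) = 2788*(-1/1641) = -2788/1641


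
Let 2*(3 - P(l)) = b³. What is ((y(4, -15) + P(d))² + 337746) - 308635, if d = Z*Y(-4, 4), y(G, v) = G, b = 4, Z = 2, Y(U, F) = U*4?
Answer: 29736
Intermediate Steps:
Y(U, F) = 4*U
d = -32 (d = 2*(4*(-4)) = 2*(-16) = -32)
P(l) = -29 (P(l) = 3 - ½*4³ = 3 - ½*64 = 3 - 32 = -29)
((y(4, -15) + P(d))² + 337746) - 308635 = ((4 - 29)² + 337746) - 308635 = ((-25)² + 337746) - 308635 = (625 + 337746) - 308635 = 338371 - 308635 = 29736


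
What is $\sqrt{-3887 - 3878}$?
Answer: $i \sqrt{7765} \approx 88.119 i$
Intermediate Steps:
$\sqrt{-3887 - 3878} = \sqrt{-7765} = i \sqrt{7765}$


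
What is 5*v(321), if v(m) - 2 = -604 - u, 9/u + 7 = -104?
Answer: -111355/37 ≈ -3009.6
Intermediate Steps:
u = -3/37 (u = 9/(-7 - 104) = 9/(-111) = 9*(-1/111) = -3/37 ≈ -0.081081)
v(m) = -22271/37 (v(m) = 2 + (-604 - 1*(-3/37)) = 2 + (-604 + 3/37) = 2 - 22345/37 = -22271/37)
5*v(321) = 5*(-22271/37) = -111355/37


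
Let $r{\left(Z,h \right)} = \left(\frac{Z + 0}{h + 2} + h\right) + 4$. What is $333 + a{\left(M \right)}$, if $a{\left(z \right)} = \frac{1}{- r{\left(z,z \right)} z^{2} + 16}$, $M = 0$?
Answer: $\frac{5329}{16} \approx 333.06$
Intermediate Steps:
$r{\left(Z,h \right)} = 4 + h + \frac{Z}{2 + h}$ ($r{\left(Z,h \right)} = \left(\frac{Z}{2 + h} + h\right) + 4 = \left(h + \frac{Z}{2 + h}\right) + 4 = 4 + h + \frac{Z}{2 + h}$)
$a{\left(z \right)} = \frac{1}{16 - \frac{z^{2} \left(8 + z^{2} + 7 z\right)}{2 + z}}$ ($a{\left(z \right)} = \frac{1}{- \frac{8 + z + z^{2} + 6 z}{2 + z} z^{2} + 16} = \frac{1}{- \frac{8 + z^{2} + 7 z}{2 + z} z^{2} + 16} = \frac{1}{- \frac{z^{2} \left(8 + z^{2} + 7 z\right)}{2 + z} + 16} = \frac{1}{16 - \frac{z^{2} \left(8 + z^{2} + 7 z\right)}{2 + z}}$)
$333 + a{\left(M \right)} = 333 + \frac{-2 - 0}{-32 - 0 + 0^{2} \left(8 + 0^{2} + 7 \cdot 0\right)} = 333 + \frac{-2 + 0}{-32 + 0 + 0 \left(8 + 0 + 0\right)} = 333 + \frac{1}{-32 + 0 + 0 \cdot 8} \left(-2\right) = 333 + \frac{1}{-32 + 0 + 0} \left(-2\right) = 333 + \frac{1}{-32} \left(-2\right) = 333 - - \frac{1}{16} = 333 + \frac{1}{16} = \frac{5329}{16}$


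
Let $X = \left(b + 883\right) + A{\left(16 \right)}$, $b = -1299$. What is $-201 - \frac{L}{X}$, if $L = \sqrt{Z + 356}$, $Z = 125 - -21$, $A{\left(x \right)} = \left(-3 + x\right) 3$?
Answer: $-201 + \frac{\sqrt{502}}{377} \approx -200.94$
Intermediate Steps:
$A{\left(x \right)} = -9 + 3 x$
$Z = 146$ ($Z = 125 + 21 = 146$)
$L = \sqrt{502}$ ($L = \sqrt{146 + 356} = \sqrt{502} \approx 22.405$)
$X = -377$ ($X = \left(-1299 + 883\right) + \left(-9 + 3 \cdot 16\right) = -416 + \left(-9 + 48\right) = -416 + 39 = -377$)
$-201 - \frac{L}{X} = -201 - \frac{\sqrt{502}}{-377} = -201 - \sqrt{502} \left(- \frac{1}{377}\right) = -201 - - \frac{\sqrt{502}}{377} = -201 + \frac{\sqrt{502}}{377}$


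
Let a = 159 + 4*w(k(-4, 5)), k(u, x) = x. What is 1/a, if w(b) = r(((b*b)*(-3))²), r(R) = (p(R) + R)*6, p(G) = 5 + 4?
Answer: 1/135375 ≈ 7.3869e-6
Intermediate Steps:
p(G) = 9
r(R) = 54 + 6*R (r(R) = (9 + R)*6 = 54 + 6*R)
w(b) = 54 + 54*b⁴ (w(b) = 54 + 6*((b*b)*(-3))² = 54 + 6*(b²*(-3))² = 54 + 6*(-3*b²)² = 54 + 6*(9*b⁴) = 54 + 54*b⁴)
a = 135375 (a = 159 + 4*(54 + 54*5⁴) = 159 + 4*(54 + 54*625) = 159 + 4*(54 + 33750) = 159 + 4*33804 = 159 + 135216 = 135375)
1/a = 1/135375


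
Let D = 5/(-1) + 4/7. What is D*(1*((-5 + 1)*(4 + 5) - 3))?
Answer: 1209/7 ≈ 172.71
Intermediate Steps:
D = -31/7 (D = 5*(-1) + 4*(⅐) = -5 + 4/7 = -31/7 ≈ -4.4286)
D*(1*((-5 + 1)*(4 + 5) - 3)) = -31*((-5 + 1)*(4 + 5) - 3)/7 = -31*(-4*9 - 3)/7 = -31*(-36 - 3)/7 = -31*(-39)/7 = -31/7*(-39) = 1209/7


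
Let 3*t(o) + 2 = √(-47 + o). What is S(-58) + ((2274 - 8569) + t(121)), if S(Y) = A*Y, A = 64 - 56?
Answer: -20279/3 + √74/3 ≈ -6756.8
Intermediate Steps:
t(o) = -⅔ + √(-47 + o)/3
A = 8
S(Y) = 8*Y
S(-58) + ((2274 - 8569) + t(121)) = 8*(-58) + ((2274 - 8569) + (-⅔ + √(-47 + 121)/3)) = -464 + (-6295 + (-⅔ + √74/3)) = -464 + (-18887/3 + √74/3) = -20279/3 + √74/3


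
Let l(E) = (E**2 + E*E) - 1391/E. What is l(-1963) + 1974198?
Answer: 1461821443/151 ≈ 9.6809e+6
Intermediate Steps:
l(E) = -1391/E + 2*E**2 (l(E) = (E**2 + E**2) - 1391/E = 2*E**2 - 1391/E = -1391/E + 2*E**2)
l(-1963) + 1974198 = (-1391 + 2*(-1963)**3)/(-1963) + 1974198 = -(-1391 + 2*(-7564163347))/1963 + 1974198 = -(-1391 - 15128326694)/1963 + 1974198 = -1/1963*(-15128328085) + 1974198 = 1163717545/151 + 1974198 = 1461821443/151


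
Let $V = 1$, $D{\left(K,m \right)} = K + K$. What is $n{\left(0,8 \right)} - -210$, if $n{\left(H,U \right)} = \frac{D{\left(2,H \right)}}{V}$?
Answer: $214$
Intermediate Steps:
$D{\left(K,m \right)} = 2 K$
$n{\left(H,U \right)} = 4$ ($n{\left(H,U \right)} = \frac{2 \cdot 2}{1} = 4 \cdot 1 = 4$)
$n{\left(0,8 \right)} - -210 = 4 - -210 = 4 + 210 = 214$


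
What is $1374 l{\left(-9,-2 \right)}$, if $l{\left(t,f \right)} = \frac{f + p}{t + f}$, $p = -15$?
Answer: $\frac{23358}{11} \approx 2123.5$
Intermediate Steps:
$l{\left(t,f \right)} = \frac{-15 + f}{f + t}$ ($l{\left(t,f \right)} = \frac{f - 15}{t + f} = \frac{-15 + f}{f + t}$)
$1374 l{\left(-9,-2 \right)} = 1374 \frac{-15 - 2}{-2 - 9} = 1374 \frac{1}{-11} \left(-17\right) = 1374 \left(\left(- \frac{1}{11}\right) \left(-17\right)\right) = 1374 \cdot \frac{17}{11} = \frac{23358}{11}$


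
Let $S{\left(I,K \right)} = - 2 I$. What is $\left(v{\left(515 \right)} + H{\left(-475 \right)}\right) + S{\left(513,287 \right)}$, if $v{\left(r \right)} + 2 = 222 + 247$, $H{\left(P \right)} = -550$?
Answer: $-1109$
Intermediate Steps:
$v{\left(r \right)} = 467$ ($v{\left(r \right)} = -2 + \left(222 + 247\right) = -2 + 469 = 467$)
$\left(v{\left(515 \right)} + H{\left(-475 \right)}\right) + S{\left(513,287 \right)} = \left(467 - 550\right) - 1026 = -83 - 1026 = -1109$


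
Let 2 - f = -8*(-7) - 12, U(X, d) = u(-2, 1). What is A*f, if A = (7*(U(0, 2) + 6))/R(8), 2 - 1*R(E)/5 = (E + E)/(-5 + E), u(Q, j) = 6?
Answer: 5292/25 ≈ 211.68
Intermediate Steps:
U(X, d) = 6
R(E) = 10 - 10*E/(-5 + E) (R(E) = 10 - 5*(E + E)/(-5 + E) = 10 - 5*2*E/(-5 + E) = 10 - 10*E/(-5 + E))
A = -126/25 (A = (7*(6 + 6))/((-50/(-5 + 8))) = (7*12)/((-50/3)) = 84/((-50*⅓)) = 84/(-50/3) = 84*(-3/50) = -126/25 ≈ -5.0400)
f = -42 (f = 2 - (-8*(-7) - 12) = 2 - (56 - 12) = 2 - 1*44 = 2 - 44 = -42)
A*f = -126/25*(-42) = 5292/25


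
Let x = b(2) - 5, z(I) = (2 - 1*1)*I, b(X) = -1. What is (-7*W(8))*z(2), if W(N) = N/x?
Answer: 56/3 ≈ 18.667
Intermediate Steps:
z(I) = I (z(I) = (2 - 1)*I = 1*I = I)
x = -6 (x = -1 - 5 = -6)
W(N) = -N/6 (W(N) = N/(-6) = N*(-⅙) = -N/6)
(-7*W(8))*z(2) = -(-7)*8/6*2 = -7*(-4/3)*2 = (28/3)*2 = 56/3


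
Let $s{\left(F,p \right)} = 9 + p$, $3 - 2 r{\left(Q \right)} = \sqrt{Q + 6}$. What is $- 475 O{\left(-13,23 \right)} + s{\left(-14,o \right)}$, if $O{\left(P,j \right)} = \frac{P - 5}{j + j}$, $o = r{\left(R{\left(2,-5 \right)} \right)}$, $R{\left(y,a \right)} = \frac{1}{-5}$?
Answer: $\frac{9033}{46} - \frac{\sqrt{145}}{10} \approx 195.17$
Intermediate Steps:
$R{\left(y,a \right)} = - \frac{1}{5}$
$r{\left(Q \right)} = \frac{3}{2} - \frac{\sqrt{6 + Q}}{2}$ ($r{\left(Q \right)} = \frac{3}{2} - \frac{\sqrt{Q + 6}}{2} = \frac{3}{2} - \frac{\sqrt{6 + Q}}{2}$)
$o = \frac{3}{2} - \frac{\sqrt{145}}{10}$ ($o = \frac{3}{2} - \frac{\sqrt{6 - \frac{1}{5}}}{2} = \frac{3}{2} - \frac{\sqrt{\frac{29}{5}}}{2} = \frac{3}{2} - \frac{\frac{1}{5} \sqrt{145}}{2} = \frac{3}{2} - \frac{\sqrt{145}}{10} \approx 0.29584$)
$O{\left(P,j \right)} = \frac{-5 + P}{2 j}$
$- 475 O{\left(-13,23 \right)} + s{\left(-14,o \right)} = - 475 \frac{-5 - 13}{2 \cdot 23} + \left(9 + \left(\frac{3}{2} - \frac{\sqrt{145}}{10}\right)\right) = - 475 \cdot \frac{1}{2} \cdot \frac{1}{23} \left(-18\right) + \left(\frac{21}{2} - \frac{\sqrt{145}}{10}\right) = \left(-475\right) \left(- \frac{9}{23}\right) + \left(\frac{21}{2} - \frac{\sqrt{145}}{10}\right) = \frac{4275}{23} + \left(\frac{21}{2} - \frac{\sqrt{145}}{10}\right) = \frac{9033}{46} - \frac{\sqrt{145}}{10}$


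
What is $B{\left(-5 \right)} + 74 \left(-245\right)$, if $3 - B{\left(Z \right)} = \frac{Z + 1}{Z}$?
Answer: $- \frac{90639}{5} \approx -18128.0$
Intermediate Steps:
$B{\left(Z \right)} = 3 - \frac{1 + Z}{Z}$ ($B{\left(Z \right)} = 3 - \frac{Z + 1}{Z} = 3 - \frac{1 + Z}{Z}$)
$B{\left(-5 \right)} + 74 \left(-245\right) = \left(2 - \frac{1}{-5}\right) + 74 \left(-245\right) = \left(2 - - \frac{1}{5}\right) - 18130 = \left(2 + \frac{1}{5}\right) - 18130 = \frac{11}{5} - 18130 = - \frac{90639}{5}$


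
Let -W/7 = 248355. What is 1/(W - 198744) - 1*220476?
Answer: -427112501005/1937229 ≈ -2.2048e+5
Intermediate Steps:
W = -1738485 (W = -7*248355 = -1738485)
1/(W - 198744) - 1*220476 = 1/(-1738485 - 198744) - 1*220476 = 1/(-1937229) - 220476 = -1/1937229 - 220476 = -427112501005/1937229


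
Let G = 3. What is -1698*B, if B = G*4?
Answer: -20376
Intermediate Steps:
B = 12 (B = 3*4 = 12)
-1698*B = -1698*12 = -20376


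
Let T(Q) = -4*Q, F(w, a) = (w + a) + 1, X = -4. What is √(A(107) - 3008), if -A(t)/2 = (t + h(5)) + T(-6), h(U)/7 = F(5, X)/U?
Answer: I*√81890/5 ≈ 57.233*I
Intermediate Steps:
F(w, a) = 1 + a + w (F(w, a) = (a + w) + 1 = 1 + a + w)
h(U) = 14/U (h(U) = 7*((1 - 4 + 5)/U) = 7*(2/U) = 14/U)
A(t) = -268/5 - 2*t (A(t) = -2*((t + 14/5) - 4*(-6)) = -2*((t + 14*(⅕)) + 24) = -2*((t + 14/5) + 24) = -2*((14/5 + t) + 24) = -2*(134/5 + t) = -268/5 - 2*t)
√(A(107) - 3008) = √((-268/5 - 2*107) - 3008) = √((-268/5 - 214) - 3008) = √(-1338/5 - 3008) = √(-16378/5) = I*√81890/5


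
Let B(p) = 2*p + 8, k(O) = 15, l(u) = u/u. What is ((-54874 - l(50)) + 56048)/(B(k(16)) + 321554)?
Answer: 1173/321592 ≈ 0.0036475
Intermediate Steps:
l(u) = 1
B(p) = 8 + 2*p
((-54874 - l(50)) + 56048)/(B(k(16)) + 321554) = ((-54874 - 1*1) + 56048)/((8 + 2*15) + 321554) = ((-54874 - 1) + 56048)/((8 + 30) + 321554) = (-54875 + 56048)/(38 + 321554) = 1173/321592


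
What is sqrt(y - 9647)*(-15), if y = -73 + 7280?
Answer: -30*I*sqrt(610) ≈ -740.95*I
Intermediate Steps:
y = 7207
sqrt(y - 9647)*(-15) = sqrt(7207 - 9647)*(-15) = sqrt(-2440)*(-15) = (2*I*sqrt(610))*(-15) = -30*I*sqrt(610)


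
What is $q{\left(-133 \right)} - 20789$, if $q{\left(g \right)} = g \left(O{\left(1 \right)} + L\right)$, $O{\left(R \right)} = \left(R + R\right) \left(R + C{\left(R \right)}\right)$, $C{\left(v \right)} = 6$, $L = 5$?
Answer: $-23316$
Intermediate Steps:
$O{\left(R \right)} = 2 R \left(6 + R\right)$ ($O{\left(R \right)} = \left(R + R\right) \left(R + 6\right) = 2 R \left(6 + R\right)$)
$q{\left(g \right)} = 19 g$ ($q{\left(g \right)} = g \left(2 \cdot 1 \left(6 + 1\right) + 5\right) = g \left(2 \cdot 1 \cdot 7 + 5\right) = g \left(14 + 5\right) = g 19 = 19 g$)
$q{\left(-133 \right)} - 20789 = 19 \left(-133\right) - 20789 = -2527 - 20789 = -23316$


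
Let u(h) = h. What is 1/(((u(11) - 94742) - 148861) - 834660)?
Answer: -1/1078252 ≈ -9.2743e-7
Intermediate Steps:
1/(((u(11) - 94742) - 148861) - 834660) = 1/(((11 - 94742) - 148861) - 834660) = 1/((-94731 - 148861) - 834660) = 1/(-243592 - 834660) = 1/(-1078252) = -1/1078252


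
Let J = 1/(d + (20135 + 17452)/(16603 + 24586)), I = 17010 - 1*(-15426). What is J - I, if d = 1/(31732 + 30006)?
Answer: -75268029817738/2320587395 ≈ -32435.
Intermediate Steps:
d = 1/61738 ≈ 1.6197e-5
I = 32436 (I = 17010 + 15426 = 32436)
J = 2542926482/2320587395 (J = 1/(1/61738 + (20135 + 17452)/(16603 + 24586)) = 1/(1/61738 + 37587/41189) = 1/(2320587395/2542926482) = 2542926482/2320587395 ≈ 1.0958)
J - I = 2542926482/2320587395 - 1*32436 = 2542926482/2320587395 - 32436 = -75268029817738/2320587395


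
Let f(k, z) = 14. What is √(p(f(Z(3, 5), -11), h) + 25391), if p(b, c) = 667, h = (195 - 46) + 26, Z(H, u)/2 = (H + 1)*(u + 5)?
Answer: √26058 ≈ 161.42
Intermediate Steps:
Z(H, u) = 2*(1 + H)*(5 + u) (Z(H, u) = 2*((H + 1)*(u + 5)) = 2*((1 + H)*(5 + u)) = 2*(1 + H)*(5 + u))
h = 175 (h = 149 + 26 = 175)
√(p(f(Z(3, 5), -11), h) + 25391) = √(667 + 25391) = √26058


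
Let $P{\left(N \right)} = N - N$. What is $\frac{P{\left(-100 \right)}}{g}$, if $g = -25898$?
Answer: $0$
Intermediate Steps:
$P{\left(N \right)} = 0$
$\frac{P{\left(-100 \right)}}{g} = \frac{0}{-25898} = 0 \left(- \frac{1}{25898}\right) = 0$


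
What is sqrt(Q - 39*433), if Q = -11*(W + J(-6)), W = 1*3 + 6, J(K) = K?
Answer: 6*I*sqrt(470) ≈ 130.08*I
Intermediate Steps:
W = 9 (W = 3 + 6 = 9)
Q = -33 (Q = -11*(9 - 6) = -11*3 = -33)
sqrt(Q - 39*433) = sqrt(-33 - 39*433) = sqrt(-33 - 16887) = sqrt(-16920) = 6*I*sqrt(470)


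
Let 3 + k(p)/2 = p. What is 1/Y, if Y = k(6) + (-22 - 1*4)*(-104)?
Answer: 1/2710 ≈ 0.00036900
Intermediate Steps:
k(p) = -6 + 2*p
Y = 2710 (Y = (-6 + 2*6) + (-22 - 1*4)*(-104) = (-6 + 12) + (-22 - 4)*(-104) = 6 - 26*(-104) = 6 + 2704 = 2710)
1/Y = 1/2710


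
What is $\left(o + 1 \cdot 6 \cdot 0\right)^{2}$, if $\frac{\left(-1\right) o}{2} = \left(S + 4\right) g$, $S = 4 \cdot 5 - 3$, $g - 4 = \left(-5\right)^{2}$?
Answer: $1483524$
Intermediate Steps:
$g = 29$ ($g = 4 + \left(-5\right)^{2} = 4 + 25 = 29$)
$S = 17$ ($S = 20 - 3 = 17$)
$o = -1218$ ($o = - 2 \left(17 + 4\right) 29 = - 2 \cdot 21 \cdot 29 = \left(-2\right) 609 = -1218$)
$\left(o + 1 \cdot 6 \cdot 0\right)^{2} = \left(-1218 + 1 \cdot 6 \cdot 0\right)^{2} = \left(-1218 + 6 \cdot 0\right)^{2} = \left(-1218 + 0\right)^{2} = \left(-1218\right)^{2} = 1483524$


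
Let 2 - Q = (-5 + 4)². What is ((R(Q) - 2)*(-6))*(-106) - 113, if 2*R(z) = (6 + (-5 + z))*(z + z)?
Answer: -113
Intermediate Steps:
Q = 1 (Q = 2 - (-5 + 4)² = 2 - 1*(-1)² = 2 - 1*1 = 2 - 1 = 1)
R(z) = z*(1 + z) (R(z) = ((6 + (-5 + z))*(z + z))/2 = ((1 + z)*(2*z))/2 = (2*z*(1 + z))/2 = z*(1 + z))
((R(Q) - 2)*(-6))*(-106) - 113 = ((1*(1 + 1) - 2)*(-6))*(-106) - 113 = ((1*2 - 2)*(-6))*(-106) - 113 = ((2 - 2)*(-6))*(-106) - 113 = (0*(-6))*(-106) - 113 = 0*(-106) - 113 = 0 - 113 = -113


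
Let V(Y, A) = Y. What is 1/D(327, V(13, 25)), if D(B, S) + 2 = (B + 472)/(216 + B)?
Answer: -543/287 ≈ -1.8920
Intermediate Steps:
D(B, S) = -2 + (472 + B)/(216 + B) (D(B, S) = -2 + (B + 472)/(216 + B) = -2 + (472 + B)/(216 + B))
1/D(327, V(13, 25)) = 1/((40 - 1*327)/(216 + 327)) = 1/((40 - 327)/543) = 1/((1/543)*(-287)) = 1/(-287/543) = -543/287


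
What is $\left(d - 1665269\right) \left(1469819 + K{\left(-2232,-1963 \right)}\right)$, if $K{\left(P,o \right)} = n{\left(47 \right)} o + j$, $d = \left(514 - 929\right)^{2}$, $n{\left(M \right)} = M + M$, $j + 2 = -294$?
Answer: $-1918563033044$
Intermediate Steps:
$j = -296$ ($j = -2 - 294 = -296$)
$n{\left(M \right)} = 2 M$
$d = 172225$ ($d = \left(-415\right)^{2} = 172225$)
$K{\left(P,o \right)} = -296 + 94 o$ ($K{\left(P,o \right)} = 2 \cdot 47 o - 296 = 94 o - 296 = -296 + 94 o$)
$\left(d - 1665269\right) \left(1469819 + K{\left(-2232,-1963 \right)}\right) = \left(172225 - 1665269\right) \left(1469819 + \left(-296 + 94 \left(-1963\right)\right)\right) = - 1493044 \left(1469819 - 184818\right) = \left(-1493044\right) 1285001 = -1918563033044$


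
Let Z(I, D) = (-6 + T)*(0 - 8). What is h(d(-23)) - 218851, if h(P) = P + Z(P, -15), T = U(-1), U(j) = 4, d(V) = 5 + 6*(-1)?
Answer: -218836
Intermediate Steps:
d(V) = -1 (d(V) = 5 - 6 = -1)
T = 4
Z(I, D) = 16 (Z(I, D) = (-6 + 4)*(0 - 8) = -2*(-8) = 16)
h(P) = 16 + P (h(P) = P + 16 = 16 + P)
h(d(-23)) - 218851 = (16 - 1) - 218851 = 15 - 218851 = -218836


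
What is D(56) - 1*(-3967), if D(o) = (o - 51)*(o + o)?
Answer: 4527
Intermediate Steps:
D(o) = 2*o*(-51 + o) (D(o) = (-51 + o)*(2*o) = 2*o*(-51 + o))
D(56) - 1*(-3967) = 2*56*(-51 + 56) - 1*(-3967) = 2*56*5 + 3967 = 560 + 3967 = 4527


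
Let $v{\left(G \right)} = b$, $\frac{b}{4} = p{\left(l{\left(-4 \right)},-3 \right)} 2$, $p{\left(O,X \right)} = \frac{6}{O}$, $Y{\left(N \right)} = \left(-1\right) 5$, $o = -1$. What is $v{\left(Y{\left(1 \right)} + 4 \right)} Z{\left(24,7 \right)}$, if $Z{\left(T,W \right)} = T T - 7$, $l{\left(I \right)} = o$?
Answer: $-27312$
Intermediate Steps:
$Y{\left(N \right)} = -5$
$l{\left(I \right)} = -1$
$Z{\left(T,W \right)} = -7 + T^{2}$ ($Z{\left(T,W \right)} = T^{2} - 7 = -7 + T^{2}$)
$b = -48$ ($b = 4 \frac{6}{-1} \cdot 2 = 4 \cdot 6 \left(-1\right) 2 = 4 \left(\left(-6\right) 2\right) = 4 \left(-12\right) = -48$)
$v{\left(G \right)} = -48$
$v{\left(Y{\left(1 \right)} + 4 \right)} Z{\left(24,7 \right)} = - 48 \left(-7 + 24^{2}\right) = - 48 \left(-7 + 576\right) = \left(-48\right) 569 = -27312$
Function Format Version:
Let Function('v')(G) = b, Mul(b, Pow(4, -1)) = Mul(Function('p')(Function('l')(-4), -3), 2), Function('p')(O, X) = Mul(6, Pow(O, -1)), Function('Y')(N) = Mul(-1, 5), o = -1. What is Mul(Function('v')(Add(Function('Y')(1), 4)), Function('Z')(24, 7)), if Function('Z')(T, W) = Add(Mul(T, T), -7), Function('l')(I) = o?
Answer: -27312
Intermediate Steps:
Function('Y')(N) = -5
Function('l')(I) = -1
Function('Z')(T, W) = Add(-7, Pow(T, 2)) (Function('Z')(T, W) = Add(Pow(T, 2), -7) = Add(-7, Pow(T, 2)))
b = -48 (b = Mul(4, Mul(Mul(6, Pow(-1, -1)), 2)) = Mul(4, Mul(Mul(6, -1), 2)) = Mul(4, Mul(-6, 2)) = Mul(4, -12) = -48)
Function('v')(G) = -48
Mul(Function('v')(Add(Function('Y')(1), 4)), Function('Z')(24, 7)) = Mul(-48, Add(-7, Pow(24, 2))) = Mul(-48, Add(-7, 576)) = Mul(-48, 569) = -27312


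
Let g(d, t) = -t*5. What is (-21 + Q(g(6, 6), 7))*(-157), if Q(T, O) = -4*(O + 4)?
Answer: 10205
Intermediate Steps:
g(d, t) = -5*t
Q(T, O) = -16 - 4*O (Q(T, O) = -4*(4 + O) = -16 - 4*O)
(-21 + Q(g(6, 6), 7))*(-157) = (-21 + (-16 - 4*7))*(-157) = (-21 + (-16 - 28))*(-157) = (-21 - 44)*(-157) = -65*(-157) = 10205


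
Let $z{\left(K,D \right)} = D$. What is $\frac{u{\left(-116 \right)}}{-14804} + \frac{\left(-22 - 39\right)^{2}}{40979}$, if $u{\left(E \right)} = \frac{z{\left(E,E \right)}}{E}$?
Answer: $\frac{55044705}{606653116} \approx 0.090735$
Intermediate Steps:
$u{\left(E \right)} = 1$ ($u{\left(E \right)} = \frac{E}{E} = 1$)
$\frac{u{\left(-116 \right)}}{-14804} + \frac{\left(-22 - 39\right)^{2}}{40979} = 1 \frac{1}{-14804} + \frac{\left(-22 - 39\right)^{2}}{40979} = 1 \left(- \frac{1}{14804}\right) + \left(-61\right)^{2} \cdot \frac{1}{40979} = - \frac{1}{14804} + 3721 \cdot \frac{1}{40979} = - \frac{1}{14804} + \frac{3721}{40979} = \frac{55044705}{606653116}$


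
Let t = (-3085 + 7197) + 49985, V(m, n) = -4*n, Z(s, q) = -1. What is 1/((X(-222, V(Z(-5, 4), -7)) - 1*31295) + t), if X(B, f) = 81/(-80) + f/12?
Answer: 240/5472797 ≈ 4.3853e-5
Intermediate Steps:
X(B, f) = -81/80 + f/12 (X(B, f) = 81*(-1/80) + f*(1/12) = -81/80 + f/12)
t = 54097 (t = 4112 + 49985 = 54097)
1/((X(-222, V(Z(-5, 4), -7)) - 1*31295) + t) = 1/(((-81/80 + (-4*(-7))/12) - 1*31295) + 54097) = 1/(((-81/80 + (1/12)*28) - 31295) + 54097) = 1/(((-81/80 + 7/3) - 31295) + 54097) = 1/((317/240 - 31295) + 54097) = 1/(-7510483/240 + 54097) = 1/(5472797/240) = 240/5472797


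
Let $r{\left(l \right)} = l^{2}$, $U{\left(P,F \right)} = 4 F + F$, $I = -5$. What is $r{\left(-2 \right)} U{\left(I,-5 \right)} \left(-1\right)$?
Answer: $100$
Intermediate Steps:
$U{\left(P,F \right)} = 5 F$
$r{\left(-2 \right)} U{\left(I,-5 \right)} \left(-1\right) = \left(-2\right)^{2} \cdot 5 \left(-5\right) \left(-1\right) = 4 \left(-25\right) \left(-1\right) = \left(-100\right) \left(-1\right) = 100$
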